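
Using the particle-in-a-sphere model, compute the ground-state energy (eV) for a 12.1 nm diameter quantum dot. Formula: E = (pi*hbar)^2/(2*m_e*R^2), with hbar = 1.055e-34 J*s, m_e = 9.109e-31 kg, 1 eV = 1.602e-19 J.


Radius R = 12.1/2 = 6.05 nm = 6.05e-09 m
E = (pi * 1.055e-34)^2 / (2 * 9.109e-31 * (6.05e-09)^2)
E(J) = 1.64738e-21
E = E(J) / 1.602e-19 = 0.0103 eV

0.0103


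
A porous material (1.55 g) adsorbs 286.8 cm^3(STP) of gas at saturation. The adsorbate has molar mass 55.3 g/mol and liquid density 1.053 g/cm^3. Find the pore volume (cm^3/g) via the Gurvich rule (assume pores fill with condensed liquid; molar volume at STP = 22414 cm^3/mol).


Moles adsorbed n = V_ads / 22414 = 286.8 / 22414 = 1.279557e-02 mol
Liquid volume V_liq = n * M / rho_liq = 1.279557e-02 * 55.3 / 1.053 = 0.67198 cm^3
Specific pore volume V_pore = V_liq / m_sample = 0.67198 / 1.55
V_pore = 0.4335 cm^3/g

0.4335


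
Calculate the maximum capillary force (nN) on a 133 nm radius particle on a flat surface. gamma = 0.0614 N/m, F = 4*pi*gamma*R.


Convert radius: R = 133 nm = 1.33e-07 m
F = 4 * pi * gamma * R
F = 4 * pi * 0.0614 * 1.33e-07
F = 1.02619e-07 N = 102.6195 nN

102.6195


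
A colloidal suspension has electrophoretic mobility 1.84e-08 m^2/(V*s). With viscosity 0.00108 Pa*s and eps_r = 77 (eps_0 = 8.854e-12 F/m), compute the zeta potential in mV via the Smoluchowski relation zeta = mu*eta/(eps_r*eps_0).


Smoluchowski equation: zeta = mu * eta / (eps_r * eps_0)
zeta = 1.84e-08 * 0.00108 / (77 * 8.854e-12)
zeta = 0.029148 V = 29.15 mV

29.15


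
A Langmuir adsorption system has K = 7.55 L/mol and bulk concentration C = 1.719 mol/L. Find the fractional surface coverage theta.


Langmuir isotherm: theta = K*C / (1 + K*C)
K*C = 7.55 * 1.719 = 12.97845
theta = 12.97845 / (1 + 12.97845) = 12.97845 / 13.97845
theta = 0.9285

0.9285


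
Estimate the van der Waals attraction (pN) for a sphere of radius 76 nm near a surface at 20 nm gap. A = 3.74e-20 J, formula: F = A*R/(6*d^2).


Convert to SI: R = 76 nm = 7.6e-08 m, d = 20 nm = 2e-08 m
F = A * R / (6 * d^2)
F = 3.74e-20 * 7.6e-08 / (6 * (2e-08)^2)
F = 1.18433e-12 N = 1.184 pN

1.184


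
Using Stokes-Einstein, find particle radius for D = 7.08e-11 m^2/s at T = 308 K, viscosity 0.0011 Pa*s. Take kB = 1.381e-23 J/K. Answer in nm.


Stokes-Einstein: R = kB*T / (6*pi*eta*D)
R = 1.381e-23 * 308 / (6 * pi * 0.0011 * 7.08e-11)
R = 2.89746e-09 m = 2.9 nm

2.9


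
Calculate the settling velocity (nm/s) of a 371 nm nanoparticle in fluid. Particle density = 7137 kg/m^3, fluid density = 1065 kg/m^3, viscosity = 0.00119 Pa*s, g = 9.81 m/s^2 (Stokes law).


Radius R = 371/2 nm = 1.855e-07 m
Density difference = 7137 - 1065 = 6072 kg/m^3
v = 2 * R^2 * (rho_p - rho_f) * g / (9 * eta)
v = 2 * (1.855e-07)^2 * 6072 * 9.81 / (9 * 0.00119)
v = 3.82762e-07 m/s = 382.7623 nm/s

382.7623


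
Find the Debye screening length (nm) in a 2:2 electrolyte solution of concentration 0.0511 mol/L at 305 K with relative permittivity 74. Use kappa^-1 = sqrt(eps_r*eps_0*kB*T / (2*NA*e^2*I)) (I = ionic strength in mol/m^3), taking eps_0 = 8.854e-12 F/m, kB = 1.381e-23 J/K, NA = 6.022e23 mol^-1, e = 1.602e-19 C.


Ionic strength I = 0.0511 * 2^2 * 1000 = 204.4 mol/m^3
kappa^-1 = sqrt(74 * 8.854e-12 * 1.381e-23 * 305 / (2 * 6.022e23 * (1.602e-19)^2 * 204.4))
kappa^-1 = 0.661 nm

0.661


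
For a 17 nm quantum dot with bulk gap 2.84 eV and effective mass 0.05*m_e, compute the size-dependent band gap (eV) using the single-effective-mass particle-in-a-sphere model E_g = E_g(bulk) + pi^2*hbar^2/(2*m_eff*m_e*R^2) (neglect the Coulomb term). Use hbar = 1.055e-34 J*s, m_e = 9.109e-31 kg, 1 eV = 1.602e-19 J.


Radius R = 17/2 nm = 8.5e-09 m
Confinement energy dE = pi^2 * hbar^2 / (2 * m_eff * m_e * R^2)
dE = pi^2 * (1.055e-34)^2 / (2 * 0.05 * 9.109e-31 * (8.5e-09)^2) J, divided by 1.602e-19 J/eV
dE = 0.1042 eV
Total band gap = E_g(bulk) + dE = 2.84 + 0.1042 = 2.9442 eV

2.9442


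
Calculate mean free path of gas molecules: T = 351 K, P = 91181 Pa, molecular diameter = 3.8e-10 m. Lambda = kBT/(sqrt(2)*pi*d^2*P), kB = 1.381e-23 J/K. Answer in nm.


Mean free path: lambda = kB*T / (sqrt(2) * pi * d^2 * P)
lambda = 1.381e-23 * 351 / (sqrt(2) * pi * (3.8e-10)^2 * 91181)
lambda = 8.28637e-08 m
lambda = 82.86 nm

82.86


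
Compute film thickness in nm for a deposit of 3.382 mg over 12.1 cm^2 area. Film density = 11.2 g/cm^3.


Convert: m = 3.382 mg = 3.3820e-06 kg, A = 12.1 cm^2 = 1.2100e-03 m^2, rho = 11.2 g/cm^3 = 11200 kg/m^3
t = m / (A * rho)
t = 3.3820e-06 / (1.2100e-03 * 11200)
t = 2.4956e-07 m = 249.6 nm

249.6


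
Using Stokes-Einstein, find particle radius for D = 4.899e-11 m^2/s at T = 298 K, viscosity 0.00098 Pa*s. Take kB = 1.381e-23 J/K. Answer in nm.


Stokes-Einstein: R = kB*T / (6*pi*eta*D)
R = 1.381e-23 * 298 / (6 * pi * 0.00098 * 4.899e-11)
R = 4.54753e-09 m = 4.55 nm

4.55


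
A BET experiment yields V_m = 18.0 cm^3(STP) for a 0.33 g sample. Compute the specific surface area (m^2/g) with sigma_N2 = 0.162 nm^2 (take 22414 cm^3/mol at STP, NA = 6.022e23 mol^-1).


Number of moles in monolayer = V_m / 22414 = 18.0 / 22414 = 0.00080307
Number of molecules = moles * NA = 0.00080307 * 6.022e23
SA = molecules * sigma / mass
SA = (18.0 / 22414) * 6.022e23 * 0.162e-18 / 0.33
SA = 237.4 m^2/g

237.4


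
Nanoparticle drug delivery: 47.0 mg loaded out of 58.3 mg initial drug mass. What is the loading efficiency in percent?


Drug loading efficiency = (drug loaded / drug initial) * 100
DLE = 47.0 / 58.3 * 100
DLE = 0.8062 * 100
DLE = 80.62%

80.62


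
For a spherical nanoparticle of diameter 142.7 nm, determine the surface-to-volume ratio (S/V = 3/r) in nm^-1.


Radius r = 142.7/2 = 71.35 nm
S/V = 3 / r = 3 / 71.35
S/V = 0.042 nm^-1

0.042


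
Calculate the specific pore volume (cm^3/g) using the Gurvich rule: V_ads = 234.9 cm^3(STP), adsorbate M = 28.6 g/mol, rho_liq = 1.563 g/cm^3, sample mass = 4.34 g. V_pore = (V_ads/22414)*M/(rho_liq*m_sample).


Moles adsorbed n = V_ads / 22414 = 234.9 / 22414 = 1.048006e-02 mol
Liquid volume V_liq = n * M / rho_liq = 1.048006e-02 * 28.6 / 1.563 = 0.19177 cm^3
Specific pore volume V_pore = V_liq / m_sample = 0.19177 / 4.34
V_pore = 0.0442 cm^3/g

0.0442


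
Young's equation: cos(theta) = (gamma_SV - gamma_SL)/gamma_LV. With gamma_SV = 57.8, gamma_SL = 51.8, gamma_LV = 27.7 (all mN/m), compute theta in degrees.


cos(theta) = (gamma_SV - gamma_SL) / gamma_LV
cos(theta) = (57.8 - 51.8) / 27.7
cos(theta) = 0.216606
theta = arccos(0.216606) = 77.49 degrees

77.49


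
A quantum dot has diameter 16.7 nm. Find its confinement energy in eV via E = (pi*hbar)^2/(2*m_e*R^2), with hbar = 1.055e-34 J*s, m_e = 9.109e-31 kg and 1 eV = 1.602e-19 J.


Radius R = 16.7/2 = 8.35 nm = 8.35e-09 m
E = (pi * 1.055e-34)^2 / (2 * 9.109e-31 * (8.35e-09)^2)
E(J) = 8.64831e-22
E = E(J) / 1.602e-19 = 0.0054 eV

0.0054


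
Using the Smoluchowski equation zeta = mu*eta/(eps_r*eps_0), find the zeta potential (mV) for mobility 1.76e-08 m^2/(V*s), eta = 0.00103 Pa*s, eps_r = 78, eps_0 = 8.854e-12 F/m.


Smoluchowski equation: zeta = mu * eta / (eps_r * eps_0)
zeta = 1.76e-08 * 0.00103 / (78 * 8.854e-12)
zeta = 0.026249 V = 26.25 mV

26.25


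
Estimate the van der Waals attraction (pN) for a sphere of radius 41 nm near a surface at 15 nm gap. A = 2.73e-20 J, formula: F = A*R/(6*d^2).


Convert to SI: R = 41 nm = 4.1e-08 m, d = 15 nm = 1.5e-08 m
F = A * R / (6 * d^2)
F = 2.73e-20 * 4.1e-08 / (6 * (1.5e-08)^2)
F = 8.29111e-13 N = 0.829 pN

0.829


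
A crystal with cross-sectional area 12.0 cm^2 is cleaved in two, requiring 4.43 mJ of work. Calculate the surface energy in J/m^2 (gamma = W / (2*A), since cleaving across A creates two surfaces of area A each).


Convert: A = 12.0 cm^2 = 0.0012 m^2, W = 4.43 mJ = 0.00443 J
Cleaving exposes two faces of area A, so total new surface = 2*A and gamma = W / (2*A)
gamma = 0.00443 / (2 * 0.0012)
gamma = 1.846 J/m^2

1.846


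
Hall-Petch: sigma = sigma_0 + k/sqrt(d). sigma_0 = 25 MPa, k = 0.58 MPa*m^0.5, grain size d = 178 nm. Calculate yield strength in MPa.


d = 178 nm = 1.78e-07 m
sqrt(d) = 0.0004219005
Hall-Petch contribution = k / sqrt(d) = 0.58 / 0.0004219005 = 1374.7 MPa
sigma = sigma_0 + k/sqrt(d) = 25 + 1374.7 = 1399.7 MPa

1399.7


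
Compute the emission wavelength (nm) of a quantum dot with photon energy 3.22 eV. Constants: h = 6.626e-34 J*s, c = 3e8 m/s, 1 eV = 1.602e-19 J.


Convert energy: E = 3.22 eV = 3.22 * 1.602e-19 = 5.15844e-19 J
lambda = h*c / E = 6.626e-34 * 3e8 / 5.15844e-19
lambda = 3.85349e-07 m = 385.3 nm

385.3


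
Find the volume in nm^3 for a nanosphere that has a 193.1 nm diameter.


Radius r = 193.1/2 = 96.55 nm
Volume V = (4/3) * pi * r^3
V = (4/3) * pi * (96.55)^3
V = 3770035.53 nm^3

3770035.53


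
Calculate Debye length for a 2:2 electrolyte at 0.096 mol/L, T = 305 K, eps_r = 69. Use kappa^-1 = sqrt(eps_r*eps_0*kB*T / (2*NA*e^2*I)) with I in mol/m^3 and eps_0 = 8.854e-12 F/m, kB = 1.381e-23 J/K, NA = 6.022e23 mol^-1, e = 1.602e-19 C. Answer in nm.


Ionic strength I = 0.096 * 2^2 * 1000 = 384 mol/m^3
kappa^-1 = sqrt(69 * 8.854e-12 * 1.381e-23 * 305 / (2 * 6.022e23 * (1.602e-19)^2 * 384))
kappa^-1 = 0.466 nm

0.466


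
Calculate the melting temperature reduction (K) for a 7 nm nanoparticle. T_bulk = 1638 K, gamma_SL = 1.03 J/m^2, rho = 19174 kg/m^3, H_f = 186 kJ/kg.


Radius R = 7/2 = 3.5 nm = 3.5e-09 m
Convert H_f = 186 kJ/kg = 186000 J/kg
dT = 2 * gamma_SL * T_bulk / (rho * H_f * R)
dT = 2 * 1.03 * 1638 / (19174 * 186000 * 3.5e-09)
dT = 270.3 K

270.3


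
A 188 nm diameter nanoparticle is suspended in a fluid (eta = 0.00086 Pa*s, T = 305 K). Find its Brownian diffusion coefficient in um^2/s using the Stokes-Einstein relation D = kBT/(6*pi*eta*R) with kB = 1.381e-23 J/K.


Radius R = 188/2 = 94 nm = 9.4e-08 m
D = kB*T / (6*pi*eta*R)
D = 1.381e-23 * 305 / (6 * pi * 0.00086 * 9.4e-08)
D = 2.76418e-12 m^2/s = 2.764 um^2/s

2.764


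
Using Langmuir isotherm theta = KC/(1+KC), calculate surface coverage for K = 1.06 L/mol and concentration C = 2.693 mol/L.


Langmuir isotherm: theta = K*C / (1 + K*C)
K*C = 1.06 * 2.693 = 2.85458
theta = 2.85458 / (1 + 2.85458) = 2.85458 / 3.85458
theta = 0.7406

0.7406


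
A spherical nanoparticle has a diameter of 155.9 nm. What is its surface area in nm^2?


Radius r = 155.9/2 = 77.95 nm
Surface area SA = 4 * pi * r^2
SA = 4 * pi * (77.95)^2
SA = 76355.81 nm^2

76355.81


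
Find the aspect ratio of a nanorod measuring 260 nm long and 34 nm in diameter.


Aspect ratio AR = length / diameter
AR = 260 / 34
AR = 7.65

7.65


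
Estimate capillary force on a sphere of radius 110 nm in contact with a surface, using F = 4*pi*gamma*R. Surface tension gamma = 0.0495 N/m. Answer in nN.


Convert radius: R = 110 nm = 1.1e-07 m
F = 4 * pi * gamma * R
F = 4 * pi * 0.0495 * 1.1e-07
F = 6.84239e-08 N = 68.4239 nN

68.4239


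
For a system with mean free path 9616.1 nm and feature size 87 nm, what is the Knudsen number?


Knudsen number Kn = lambda / L
Kn = 9616.1 / 87
Kn = 110.5299

110.5299


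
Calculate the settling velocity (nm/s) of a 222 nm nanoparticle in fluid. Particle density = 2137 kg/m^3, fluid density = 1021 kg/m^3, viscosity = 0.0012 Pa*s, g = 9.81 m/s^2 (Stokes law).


Radius R = 222/2 nm = 1.11e-07 m
Density difference = 2137 - 1021 = 1116 kg/m^3
v = 2 * R^2 * (rho_p - rho_f) * g / (9 * eta)
v = 2 * (1.11e-07)^2 * 1116 * 9.81 / (9 * 0.0012)
v = 2.49796e-08 m/s = 24.9796 nm/s

24.9796


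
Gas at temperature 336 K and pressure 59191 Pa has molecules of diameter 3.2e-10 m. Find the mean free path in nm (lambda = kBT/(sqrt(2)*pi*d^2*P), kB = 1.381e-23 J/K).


Mean free path: lambda = kB*T / (sqrt(2) * pi * d^2 * P)
lambda = 1.381e-23 * 336 / (sqrt(2) * pi * (3.2e-10)^2 * 59191)
lambda = 1.72311e-07 m
lambda = 172.31 nm

172.31


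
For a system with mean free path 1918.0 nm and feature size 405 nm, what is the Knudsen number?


Knudsen number Kn = lambda / L
Kn = 1918.0 / 405
Kn = 4.7358

4.7358


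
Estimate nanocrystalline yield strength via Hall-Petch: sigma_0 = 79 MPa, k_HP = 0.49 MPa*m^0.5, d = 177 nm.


d = 177 nm = 1.77e-07 m
sqrt(d) = 0.0004207137
Hall-Petch contribution = k / sqrt(d) = 0.49 / 0.0004207137 = 1164.7 MPa
sigma = sigma_0 + k/sqrt(d) = 79 + 1164.7 = 1243.7 MPa

1243.7


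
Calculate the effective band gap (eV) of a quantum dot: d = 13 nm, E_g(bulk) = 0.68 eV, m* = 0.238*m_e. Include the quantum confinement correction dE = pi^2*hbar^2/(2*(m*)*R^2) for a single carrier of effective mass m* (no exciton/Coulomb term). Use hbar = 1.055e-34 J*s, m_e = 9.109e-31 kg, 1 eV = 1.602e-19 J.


Radius R = 13/2 nm = 6.5e-09 m
Confinement energy dE = pi^2 * hbar^2 / (2 * m_eff * m_e * R^2)
dE = pi^2 * (1.055e-34)^2 / (2 * 0.238 * 9.109e-31 * (6.5e-09)^2) J, divided by 1.602e-19 J/eV
dE = 0.0374 eV
Total band gap = E_g(bulk) + dE = 0.68 + 0.0374 = 0.7174 eV

0.7174


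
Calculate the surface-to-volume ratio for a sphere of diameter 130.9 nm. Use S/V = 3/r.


Radius r = 130.9/2 = 65.45 nm
S/V = 3 / r = 3 / 65.45
S/V = 0.0458 nm^-1

0.0458


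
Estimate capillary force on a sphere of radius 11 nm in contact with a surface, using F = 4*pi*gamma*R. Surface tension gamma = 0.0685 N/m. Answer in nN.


Convert radius: R = 11 nm = 1.1e-08 m
F = 4 * pi * gamma * R
F = 4 * pi * 0.0685 * 1.1e-08
F = 9.46876e-09 N = 9.4688 nN

9.4688


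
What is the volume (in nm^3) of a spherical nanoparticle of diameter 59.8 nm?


Radius r = 59.8/2 = 29.9 nm
Volume V = (4/3) * pi * r^3
V = (4/3) * pi * (29.9)^3
V = 111970.13 nm^3

111970.13


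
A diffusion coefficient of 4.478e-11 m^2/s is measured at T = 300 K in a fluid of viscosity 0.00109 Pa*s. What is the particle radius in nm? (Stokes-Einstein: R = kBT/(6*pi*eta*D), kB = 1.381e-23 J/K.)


Stokes-Einstein: R = kB*T / (6*pi*eta*D)
R = 1.381e-23 * 300 / (6 * pi * 0.00109 * 4.478e-11)
R = 4.50301e-09 m = 4.5 nm

4.5


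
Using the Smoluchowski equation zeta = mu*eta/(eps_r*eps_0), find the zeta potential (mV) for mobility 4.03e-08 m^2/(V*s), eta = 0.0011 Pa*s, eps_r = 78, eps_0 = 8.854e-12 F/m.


Smoluchowski equation: zeta = mu * eta / (eps_r * eps_0)
zeta = 4.03e-08 * 0.0011 / (78 * 8.854e-12)
zeta = 0.064189 V = 64.19 mV

64.19


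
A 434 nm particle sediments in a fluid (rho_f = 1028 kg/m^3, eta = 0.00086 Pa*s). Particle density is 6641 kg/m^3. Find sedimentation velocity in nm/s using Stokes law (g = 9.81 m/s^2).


Radius R = 434/2 nm = 2.17e-07 m
Density difference = 6641 - 1028 = 5613 kg/m^3
v = 2 * R^2 * (rho_p - rho_f) * g / (9 * eta)
v = 2 * (2.17e-07)^2 * 5613 * 9.81 / (9 * 0.00086)
v = 6.69997e-07 m/s = 669.9965 nm/s

669.9965


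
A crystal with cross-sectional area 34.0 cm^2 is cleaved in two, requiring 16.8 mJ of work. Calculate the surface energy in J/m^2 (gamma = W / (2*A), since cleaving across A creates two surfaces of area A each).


Convert: A = 34.0 cm^2 = 0.0034 m^2, W = 16.8 mJ = 0.0168 J
Cleaving exposes two faces of area A, so total new surface = 2*A and gamma = W / (2*A)
gamma = 0.0168 / (2 * 0.0034)
gamma = 2.471 J/m^2

2.471


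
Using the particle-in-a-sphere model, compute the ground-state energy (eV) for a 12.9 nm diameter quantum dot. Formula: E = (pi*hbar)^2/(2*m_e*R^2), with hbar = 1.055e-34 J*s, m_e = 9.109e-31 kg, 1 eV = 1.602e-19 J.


Radius R = 12.9/2 = 6.45 nm = 6.45e-09 m
E = (pi * 1.055e-34)^2 / (2 * 9.109e-31 * (6.45e-09)^2)
E(J) = 1.44939e-21
E = E(J) / 1.602e-19 = 0.009 eV

0.009


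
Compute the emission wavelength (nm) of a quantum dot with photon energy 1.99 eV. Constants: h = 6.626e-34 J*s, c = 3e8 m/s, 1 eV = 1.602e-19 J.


Convert energy: E = 1.99 eV = 1.99 * 1.602e-19 = 3.18798e-19 J
lambda = h*c / E = 6.626e-34 * 3e8 / 3.18798e-19
lambda = 6.2353e-07 m = 623.5 nm

623.5


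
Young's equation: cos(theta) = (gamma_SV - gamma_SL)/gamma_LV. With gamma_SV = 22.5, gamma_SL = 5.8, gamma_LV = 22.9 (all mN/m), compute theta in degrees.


cos(theta) = (gamma_SV - gamma_SL) / gamma_LV
cos(theta) = (22.5 - 5.8) / 22.9
cos(theta) = 0.729258
theta = arccos(0.729258) = 43.18 degrees

43.18


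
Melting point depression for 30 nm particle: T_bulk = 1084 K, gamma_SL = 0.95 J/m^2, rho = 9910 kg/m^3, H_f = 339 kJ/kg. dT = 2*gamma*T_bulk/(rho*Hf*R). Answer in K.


Radius R = 30/2 = 15 nm = 1.5e-08 m
Convert H_f = 339 kJ/kg = 339000 J/kg
dT = 2 * gamma_SL * T_bulk / (rho * H_f * R)
dT = 2 * 0.95 * 1084 / (9910 * 339000 * 1.5e-08)
dT = 40.9 K

40.9


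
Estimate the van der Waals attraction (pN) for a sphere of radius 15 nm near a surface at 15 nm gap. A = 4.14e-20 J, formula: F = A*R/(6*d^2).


Convert to SI: R = 15 nm = 1.5e-08 m, d = 15 nm = 1.5e-08 m
F = A * R / (6 * d^2)
F = 4.14e-20 * 1.5e-08 / (6 * (1.5e-08)^2)
F = 4.6e-13 N = 0.46 pN

0.46


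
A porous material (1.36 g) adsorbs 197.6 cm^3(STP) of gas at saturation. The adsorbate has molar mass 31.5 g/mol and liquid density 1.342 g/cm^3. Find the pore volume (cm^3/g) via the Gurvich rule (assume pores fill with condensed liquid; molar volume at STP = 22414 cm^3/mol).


Moles adsorbed n = V_ads / 22414 = 197.6 / 22414 = 8.815919e-03 mol
Liquid volume V_liq = n * M / rho_liq = 8.815919e-03 * 31.5 / 1.342 = 0.20693 cm^3
Specific pore volume V_pore = V_liq / m_sample = 0.20693 / 1.36
V_pore = 0.1522 cm^3/g

0.1522


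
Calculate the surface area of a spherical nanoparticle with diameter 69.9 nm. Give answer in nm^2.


Radius r = 69.9/2 = 34.95 nm
Surface area SA = 4 * pi * r^2
SA = 4 * pi * (34.95)^2
SA = 15349.85 nm^2

15349.85


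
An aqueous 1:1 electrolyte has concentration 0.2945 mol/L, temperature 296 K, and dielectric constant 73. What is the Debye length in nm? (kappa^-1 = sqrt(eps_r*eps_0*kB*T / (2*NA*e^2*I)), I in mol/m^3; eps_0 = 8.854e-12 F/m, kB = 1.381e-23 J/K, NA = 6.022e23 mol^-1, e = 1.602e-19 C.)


Ionic strength I = 0.2945 * 1^2 * 1000 = 294.5 mol/m^3
kappa^-1 = sqrt(73 * 8.854e-12 * 1.381e-23 * 296 / (2 * 6.022e23 * (1.602e-19)^2 * 294.5))
kappa^-1 = 0.539 nm

0.539


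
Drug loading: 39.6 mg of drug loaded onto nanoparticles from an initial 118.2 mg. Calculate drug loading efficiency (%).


Drug loading efficiency = (drug loaded / drug initial) * 100
DLE = 39.6 / 118.2 * 100
DLE = 0.335 * 100
DLE = 33.5%

33.5


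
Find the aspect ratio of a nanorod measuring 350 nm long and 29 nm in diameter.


Aspect ratio AR = length / diameter
AR = 350 / 29
AR = 12.07

12.07


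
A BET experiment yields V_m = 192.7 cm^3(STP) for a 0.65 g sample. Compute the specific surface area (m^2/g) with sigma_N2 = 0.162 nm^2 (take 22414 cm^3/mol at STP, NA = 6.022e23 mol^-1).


Number of moles in monolayer = V_m / 22414 = 192.7 / 22414 = 0.00859731
Number of molecules = moles * NA = 0.00859731 * 6.022e23
SA = molecules * sigma / mass
SA = (192.7 / 22414) * 6.022e23 * 0.162e-18 / 0.65
SA = 1290.3 m^2/g

1290.3


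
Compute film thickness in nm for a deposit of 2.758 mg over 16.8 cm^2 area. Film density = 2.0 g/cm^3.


Convert: m = 2.758 mg = 2.7580e-06 kg, A = 16.8 cm^2 = 1.6800e-03 m^2, rho = 2.0 g/cm^3 = 2000 kg/m^3
t = m / (A * rho)
t = 2.7580e-06 / (1.6800e-03 * 2000)
t = 8.2083e-07 m = 820.8 nm

820.8


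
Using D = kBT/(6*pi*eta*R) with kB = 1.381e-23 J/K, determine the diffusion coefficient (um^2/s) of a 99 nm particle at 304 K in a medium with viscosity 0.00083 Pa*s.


Radius R = 99/2 = 49.5 nm = 4.95e-08 m
D = kB*T / (6*pi*eta*R)
D = 1.381e-23 * 304 / (6 * pi * 0.00083 * 4.95e-08)
D = 5.42104e-12 m^2/s = 5.421 um^2/s

5.421


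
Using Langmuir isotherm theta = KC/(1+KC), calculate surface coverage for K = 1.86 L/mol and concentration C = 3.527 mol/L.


Langmuir isotherm: theta = K*C / (1 + K*C)
K*C = 1.86 * 3.527 = 6.56022
theta = 6.56022 / (1 + 6.56022) = 6.56022 / 7.56022
theta = 0.8677

0.8677


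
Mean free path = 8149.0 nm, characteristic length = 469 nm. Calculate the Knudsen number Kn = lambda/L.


Knudsen number Kn = lambda / L
Kn = 8149.0 / 469
Kn = 17.3753

17.3753


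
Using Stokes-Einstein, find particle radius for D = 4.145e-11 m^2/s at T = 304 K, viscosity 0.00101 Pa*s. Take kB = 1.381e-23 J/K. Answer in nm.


Stokes-Einstein: R = kB*T / (6*pi*eta*D)
R = 1.381e-23 * 304 / (6 * pi * 0.00101 * 4.145e-11)
R = 5.32011e-09 m = 5.32 nm

5.32


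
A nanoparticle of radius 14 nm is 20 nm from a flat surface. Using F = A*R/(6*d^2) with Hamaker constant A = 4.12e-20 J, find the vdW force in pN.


Convert to SI: R = 14 nm = 1.4e-08 m, d = 20 nm = 2e-08 m
F = A * R / (6 * d^2)
F = 4.12e-20 * 1.4e-08 / (6 * (2e-08)^2)
F = 2.40333e-13 N = 0.24 pN

0.24


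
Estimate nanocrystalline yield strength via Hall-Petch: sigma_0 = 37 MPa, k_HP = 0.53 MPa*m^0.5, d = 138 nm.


d = 138 nm = 1.38e-07 m
sqrt(d) = 0.0003714835
Hall-Petch contribution = k / sqrt(d) = 0.53 / 0.0003714835 = 1426.7 MPa
sigma = sigma_0 + k/sqrt(d) = 37 + 1426.7 = 1463.7 MPa

1463.7


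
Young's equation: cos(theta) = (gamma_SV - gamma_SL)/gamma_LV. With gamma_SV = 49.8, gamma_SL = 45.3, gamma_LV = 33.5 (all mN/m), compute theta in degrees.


cos(theta) = (gamma_SV - gamma_SL) / gamma_LV
cos(theta) = (49.8 - 45.3) / 33.5
cos(theta) = 0.134328
theta = arccos(0.134328) = 82.28 degrees

82.28


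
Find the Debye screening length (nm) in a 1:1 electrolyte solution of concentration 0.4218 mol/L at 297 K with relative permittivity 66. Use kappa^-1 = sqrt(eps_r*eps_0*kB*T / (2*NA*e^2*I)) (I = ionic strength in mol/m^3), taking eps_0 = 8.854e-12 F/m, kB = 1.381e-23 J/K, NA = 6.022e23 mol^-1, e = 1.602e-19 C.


Ionic strength I = 0.4218 * 1^2 * 1000 = 421.8 mol/m^3
kappa^-1 = sqrt(66 * 8.854e-12 * 1.381e-23 * 297 / (2 * 6.022e23 * (1.602e-19)^2 * 421.8))
kappa^-1 = 0.429 nm

0.429


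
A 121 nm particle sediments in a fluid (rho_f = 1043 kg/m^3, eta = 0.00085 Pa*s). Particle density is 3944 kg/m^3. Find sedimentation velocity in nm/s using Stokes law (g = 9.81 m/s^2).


Radius R = 121/2 nm = 6.05e-08 m
Density difference = 3944 - 1043 = 2901 kg/m^3
v = 2 * R^2 * (rho_p - rho_f) * g / (9 * eta)
v = 2 * (6.05e-08)^2 * 2901 * 9.81 / (9 * 0.00085)
v = 2.7233e-08 m/s = 27.233 nm/s

27.233


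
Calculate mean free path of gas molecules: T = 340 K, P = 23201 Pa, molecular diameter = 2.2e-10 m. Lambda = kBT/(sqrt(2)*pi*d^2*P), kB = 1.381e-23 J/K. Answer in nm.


Mean free path: lambda = kB*T / (sqrt(2) * pi * d^2 * P)
lambda = 1.381e-23 * 340 / (sqrt(2) * pi * (2.2e-10)^2 * 23201)
lambda = 9.41143e-07 m
lambda = 941.14 nm

941.14


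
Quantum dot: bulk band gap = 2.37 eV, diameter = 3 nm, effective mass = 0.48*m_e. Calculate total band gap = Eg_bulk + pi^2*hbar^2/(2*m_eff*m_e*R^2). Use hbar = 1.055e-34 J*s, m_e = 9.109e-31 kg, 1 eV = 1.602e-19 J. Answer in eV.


Radius R = 3/2 nm = 1.5e-09 m
Confinement energy dE = pi^2 * hbar^2 / (2 * m_eff * m_e * R^2)
dE = pi^2 * (1.055e-34)^2 / (2 * 0.48 * 9.109e-31 * (1.5e-09)^2) J, divided by 1.602e-19 J/eV
dE = 0.3485 eV
Total band gap = E_g(bulk) + dE = 2.37 + 0.3485 = 2.7185 eV

2.7185


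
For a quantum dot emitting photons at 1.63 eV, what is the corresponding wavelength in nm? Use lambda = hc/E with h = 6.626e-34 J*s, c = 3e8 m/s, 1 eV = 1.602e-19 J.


Convert energy: E = 1.63 eV = 1.63 * 1.602e-19 = 2.61126e-19 J
lambda = h*c / E = 6.626e-34 * 3e8 / 2.61126e-19
lambda = 7.61242e-07 m = 761.2 nm

761.2


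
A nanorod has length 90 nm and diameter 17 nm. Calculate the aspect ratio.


Aspect ratio AR = length / diameter
AR = 90 / 17
AR = 5.29

5.29


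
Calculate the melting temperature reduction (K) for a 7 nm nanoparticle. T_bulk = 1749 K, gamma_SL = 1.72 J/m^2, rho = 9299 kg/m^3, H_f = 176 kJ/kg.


Radius R = 7/2 = 3.5 nm = 3.5e-09 m
Convert H_f = 176 kJ/kg = 176000 J/kg
dT = 2 * gamma_SL * T_bulk / (rho * H_f * R)
dT = 2 * 1.72 * 1749 / (9299 * 176000 * 3.5e-09)
dT = 1050.3 K

1050.3


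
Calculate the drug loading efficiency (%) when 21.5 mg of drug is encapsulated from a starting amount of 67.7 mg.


Drug loading efficiency = (drug loaded / drug initial) * 100
DLE = 21.5 / 67.7 * 100
DLE = 0.3176 * 100
DLE = 31.76%

31.76


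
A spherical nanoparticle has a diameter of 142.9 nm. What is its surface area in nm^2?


Radius r = 142.9/2 = 71.45 nm
Surface area SA = 4 * pi * r^2
SA = 4 * pi * (71.45)^2
SA = 64152.61 nm^2

64152.61


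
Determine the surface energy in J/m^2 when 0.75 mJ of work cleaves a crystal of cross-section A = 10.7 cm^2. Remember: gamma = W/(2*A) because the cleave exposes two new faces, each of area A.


Convert: A = 10.7 cm^2 = 0.00107 m^2, W = 0.75 mJ = 0.00075 J
Cleaving exposes two faces of area A, so total new surface = 2*A and gamma = W / (2*A)
gamma = 0.00075 / (2 * 0.00107)
gamma = 0.35 J/m^2

0.35


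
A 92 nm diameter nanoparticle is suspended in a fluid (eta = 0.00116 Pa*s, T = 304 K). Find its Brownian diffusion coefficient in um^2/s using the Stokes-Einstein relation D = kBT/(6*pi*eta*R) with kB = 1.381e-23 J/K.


Radius R = 92/2 = 46 nm = 4.6e-08 m
D = kB*T / (6*pi*eta*R)
D = 1.381e-23 * 304 / (6 * pi * 0.00116 * 4.6e-08)
D = 4.17398e-12 m^2/s = 4.174 um^2/s

4.174


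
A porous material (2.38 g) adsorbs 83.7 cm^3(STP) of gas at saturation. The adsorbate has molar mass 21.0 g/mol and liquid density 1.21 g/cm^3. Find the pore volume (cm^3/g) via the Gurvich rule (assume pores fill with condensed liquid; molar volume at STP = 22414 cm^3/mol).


Moles adsorbed n = V_ads / 22414 = 83.7 / 22414 = 3.734273e-03 mol
Liquid volume V_liq = n * M / rho_liq = 3.734273e-03 * 21.0 / 1.21 = 0.06481 cm^3
Specific pore volume V_pore = V_liq / m_sample = 0.06481 / 2.38
V_pore = 0.0272 cm^3/g

0.0272


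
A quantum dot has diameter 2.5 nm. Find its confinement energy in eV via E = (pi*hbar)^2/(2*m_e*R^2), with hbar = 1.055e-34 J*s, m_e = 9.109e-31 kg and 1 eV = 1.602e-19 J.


Radius R = 2.5/2 = 1.25 nm = 1.25e-09 m
E = (pi * 1.055e-34)^2 / (2 * 9.109e-31 * (1.25e-09)^2)
E(J) = 3.85908e-20
E = E(J) / 1.602e-19 = 0.2409 eV

0.2409


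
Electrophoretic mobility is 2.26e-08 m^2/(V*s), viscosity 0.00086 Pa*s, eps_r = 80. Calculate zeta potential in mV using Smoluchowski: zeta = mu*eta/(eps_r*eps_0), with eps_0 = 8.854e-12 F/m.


Smoluchowski equation: zeta = mu * eta / (eps_r * eps_0)
zeta = 2.26e-08 * 0.00086 / (80 * 8.854e-12)
zeta = 0.02744 V = 27.44 mV

27.44


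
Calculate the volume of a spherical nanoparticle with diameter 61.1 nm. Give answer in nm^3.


Radius r = 61.1/2 = 30.55 nm
Volume V = (4/3) * pi * r^3
V = (4/3) * pi * (30.55)^3
V = 119432.43 nm^3

119432.43


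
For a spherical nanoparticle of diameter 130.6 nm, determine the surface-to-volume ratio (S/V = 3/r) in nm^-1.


Radius r = 130.6/2 = 65.3 nm
S/V = 3 / r = 3 / 65.3
S/V = 0.0459 nm^-1

0.0459


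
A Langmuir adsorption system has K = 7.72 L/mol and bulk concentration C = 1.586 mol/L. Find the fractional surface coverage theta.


Langmuir isotherm: theta = K*C / (1 + K*C)
K*C = 7.72 * 1.586 = 12.24392
theta = 12.24392 / (1 + 12.24392) = 12.24392 / 13.24392
theta = 0.9245

0.9245


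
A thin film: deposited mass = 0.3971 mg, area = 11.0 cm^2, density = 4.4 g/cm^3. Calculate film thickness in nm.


Convert: m = 0.3971 mg = 3.9710e-07 kg, A = 11.0 cm^2 = 1.1000e-03 m^2, rho = 4.4 g/cm^3 = 4400 kg/m^3
t = m / (A * rho)
t = 3.9710e-07 / (1.1000e-03 * 4400)
t = 8.2045e-08 m = 82.0 nm

82.0


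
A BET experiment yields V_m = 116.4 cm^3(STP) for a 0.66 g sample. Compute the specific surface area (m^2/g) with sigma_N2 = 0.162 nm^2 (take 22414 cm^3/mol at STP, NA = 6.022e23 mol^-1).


Number of moles in monolayer = V_m / 22414 = 116.4 / 22414 = 0.00519318
Number of molecules = moles * NA = 0.00519318 * 6.022e23
SA = molecules * sigma / mass
SA = (116.4 / 22414) * 6.022e23 * 0.162e-18 / 0.66
SA = 767.6 m^2/g

767.6


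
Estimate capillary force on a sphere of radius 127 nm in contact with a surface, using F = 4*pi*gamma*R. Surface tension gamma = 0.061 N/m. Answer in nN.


Convert radius: R = 127 nm = 1.27e-07 m
F = 4 * pi * gamma * R
F = 4 * pi * 0.061 * 1.27e-07
F = 9.73517e-08 N = 97.3517 nN

97.3517


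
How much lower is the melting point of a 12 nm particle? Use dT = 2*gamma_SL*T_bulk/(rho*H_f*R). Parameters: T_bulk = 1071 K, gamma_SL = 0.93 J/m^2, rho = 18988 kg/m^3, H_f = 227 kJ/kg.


Radius R = 12/2 = 6 nm = 6e-09 m
Convert H_f = 227 kJ/kg = 227000 J/kg
dT = 2 * gamma_SL * T_bulk / (rho * H_f * R)
dT = 2 * 0.93 * 1071 / (18988 * 227000 * 6e-09)
dT = 77.0 K

77.0


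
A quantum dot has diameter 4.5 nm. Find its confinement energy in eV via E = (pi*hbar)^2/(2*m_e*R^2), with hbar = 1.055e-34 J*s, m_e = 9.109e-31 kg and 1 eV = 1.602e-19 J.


Radius R = 4.5/2 = 2.25 nm = 2.25e-09 m
E = (pi * 1.055e-34)^2 / (2 * 9.109e-31 * (2.25e-09)^2)
E(J) = 1.19107e-20
E = E(J) / 1.602e-19 = 0.0743 eV

0.0743


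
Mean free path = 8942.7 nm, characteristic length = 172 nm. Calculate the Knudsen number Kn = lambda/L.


Knudsen number Kn = lambda / L
Kn = 8942.7 / 172
Kn = 51.9924

51.9924


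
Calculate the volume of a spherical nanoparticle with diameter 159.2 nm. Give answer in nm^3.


Radius r = 159.2/2 = 79.6 nm
Volume V = (4/3) * pi * r^3
V = (4/3) * pi * (79.6)^3
V = 2112651.26 nm^3

2112651.26


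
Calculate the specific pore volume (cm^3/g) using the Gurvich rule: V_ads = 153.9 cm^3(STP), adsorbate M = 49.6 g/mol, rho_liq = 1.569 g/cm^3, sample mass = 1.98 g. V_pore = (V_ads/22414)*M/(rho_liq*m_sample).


Moles adsorbed n = V_ads / 22414 = 153.9 / 22414 = 6.866244e-03 mol
Liquid volume V_liq = n * M / rho_liq = 6.866244e-03 * 49.6 / 1.569 = 0.21706 cm^3
Specific pore volume V_pore = V_liq / m_sample = 0.21706 / 1.98
V_pore = 0.1096 cm^3/g

0.1096


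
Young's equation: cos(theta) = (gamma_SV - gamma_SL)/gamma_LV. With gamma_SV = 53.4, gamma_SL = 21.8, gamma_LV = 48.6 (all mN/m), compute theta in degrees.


cos(theta) = (gamma_SV - gamma_SL) / gamma_LV
cos(theta) = (53.4 - 21.8) / 48.6
cos(theta) = 0.650206
theta = arccos(0.650206) = 49.44 degrees

49.44


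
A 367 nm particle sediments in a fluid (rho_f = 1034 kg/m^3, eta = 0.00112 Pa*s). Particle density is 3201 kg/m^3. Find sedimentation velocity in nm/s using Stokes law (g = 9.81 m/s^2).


Radius R = 367/2 nm = 1.835e-07 m
Density difference = 3201 - 1034 = 2167 kg/m^3
v = 2 * R^2 * (rho_p - rho_f) * g / (9 * eta)
v = 2 * (1.835e-07)^2 * 2167 * 9.81 / (9 * 0.00112)
v = 1.42027e-07 m/s = 142.0265 nm/s

142.0265


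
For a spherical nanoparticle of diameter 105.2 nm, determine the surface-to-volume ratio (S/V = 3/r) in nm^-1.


Radius r = 105.2/2 = 52.6 nm
S/V = 3 / r = 3 / 52.6
S/V = 0.057 nm^-1

0.057


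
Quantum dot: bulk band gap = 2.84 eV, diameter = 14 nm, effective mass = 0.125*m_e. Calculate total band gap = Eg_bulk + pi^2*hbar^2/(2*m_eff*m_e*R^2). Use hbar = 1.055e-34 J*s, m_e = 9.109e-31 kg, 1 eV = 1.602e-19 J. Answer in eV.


Radius R = 14/2 nm = 7e-09 m
Confinement energy dE = pi^2 * hbar^2 / (2 * m_eff * m_e * R^2)
dE = pi^2 * (1.055e-34)^2 / (2 * 0.125 * 9.109e-31 * (7e-09)^2) J, divided by 1.602e-19 J/eV
dE = 0.0615 eV
Total band gap = E_g(bulk) + dE = 2.84 + 0.0615 = 2.9015 eV

2.9015


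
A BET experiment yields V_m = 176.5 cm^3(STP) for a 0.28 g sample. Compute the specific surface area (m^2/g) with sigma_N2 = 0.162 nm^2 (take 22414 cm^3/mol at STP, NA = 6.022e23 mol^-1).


Number of moles in monolayer = V_m / 22414 = 176.5 / 22414 = 0.00787454
Number of molecules = moles * NA = 0.00787454 * 6.022e23
SA = molecules * sigma / mass
SA = (176.5 / 22414) * 6.022e23 * 0.162e-18 / 0.28
SA = 2743.6 m^2/g

2743.6


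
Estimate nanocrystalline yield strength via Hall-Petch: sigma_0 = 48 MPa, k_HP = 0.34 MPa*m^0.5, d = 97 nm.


d = 97 nm = 9.7e-08 m
sqrt(d) = 0.0003114482
Hall-Petch contribution = k / sqrt(d) = 0.34 / 0.0003114482 = 1091.7 MPa
sigma = sigma_0 + k/sqrt(d) = 48 + 1091.7 = 1139.7 MPa

1139.7


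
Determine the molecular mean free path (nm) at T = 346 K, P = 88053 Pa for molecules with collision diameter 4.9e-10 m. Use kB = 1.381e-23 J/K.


Mean free path: lambda = kB*T / (sqrt(2) * pi * d^2 * P)
lambda = 1.381e-23 * 346 / (sqrt(2) * pi * (4.9e-10)^2 * 88053)
lambda = 5.08708e-08 m
lambda = 50.87 nm

50.87


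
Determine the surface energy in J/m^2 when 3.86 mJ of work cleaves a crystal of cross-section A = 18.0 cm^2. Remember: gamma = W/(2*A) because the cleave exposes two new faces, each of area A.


Convert: A = 18.0 cm^2 = 0.0018 m^2, W = 3.86 mJ = 0.00386 J
Cleaving exposes two faces of area A, so total new surface = 2*A and gamma = W / (2*A)
gamma = 0.00386 / (2 * 0.0018)
gamma = 1.072 J/m^2

1.072


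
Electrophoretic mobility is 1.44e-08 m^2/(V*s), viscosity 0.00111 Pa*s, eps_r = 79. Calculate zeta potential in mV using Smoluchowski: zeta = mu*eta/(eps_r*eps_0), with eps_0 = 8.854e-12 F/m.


Smoluchowski equation: zeta = mu * eta / (eps_r * eps_0)
zeta = 1.44e-08 * 0.00111 / (79 * 8.854e-12)
zeta = 0.022852 V = 22.85 mV

22.85


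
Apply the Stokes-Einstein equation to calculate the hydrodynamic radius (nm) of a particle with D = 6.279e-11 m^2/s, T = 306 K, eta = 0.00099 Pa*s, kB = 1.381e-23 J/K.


Stokes-Einstein: R = kB*T / (6*pi*eta*D)
R = 1.381e-23 * 306 / (6 * pi * 0.00099 * 6.279e-11)
R = 3.60652e-09 m = 3.61 nm

3.61


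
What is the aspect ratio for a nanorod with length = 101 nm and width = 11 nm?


Aspect ratio AR = length / diameter
AR = 101 / 11
AR = 9.18

9.18


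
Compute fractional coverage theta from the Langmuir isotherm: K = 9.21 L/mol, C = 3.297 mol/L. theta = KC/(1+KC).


Langmuir isotherm: theta = K*C / (1 + K*C)
K*C = 9.21 * 3.297 = 30.36537
theta = 30.36537 / (1 + 30.36537) = 30.36537 / 31.36537
theta = 0.9681

0.9681


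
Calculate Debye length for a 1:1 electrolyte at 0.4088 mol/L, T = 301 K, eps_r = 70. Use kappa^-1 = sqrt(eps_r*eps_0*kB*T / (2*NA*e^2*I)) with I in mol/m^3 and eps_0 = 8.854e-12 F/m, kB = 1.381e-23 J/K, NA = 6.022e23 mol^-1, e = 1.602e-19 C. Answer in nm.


Ionic strength I = 0.4088 * 1^2 * 1000 = 408.8 mol/m^3
kappa^-1 = sqrt(70 * 8.854e-12 * 1.381e-23 * 301 / (2 * 6.022e23 * (1.602e-19)^2 * 408.8))
kappa^-1 = 0.452 nm

0.452


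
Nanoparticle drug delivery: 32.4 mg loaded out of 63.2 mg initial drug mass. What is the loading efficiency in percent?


Drug loading efficiency = (drug loaded / drug initial) * 100
DLE = 32.4 / 63.2 * 100
DLE = 0.5127 * 100
DLE = 51.27%

51.27


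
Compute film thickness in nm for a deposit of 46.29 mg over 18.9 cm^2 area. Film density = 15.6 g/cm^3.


Convert: m = 46.29 mg = 4.6290e-05 kg, A = 18.9 cm^2 = 1.8900e-03 m^2, rho = 15.6 g/cm^3 = 15600 kg/m^3
t = m / (A * rho)
t = 4.6290e-05 / (1.8900e-03 * 15600)
t = 1.5700e-06 m = 1570.0 nm

1570.0


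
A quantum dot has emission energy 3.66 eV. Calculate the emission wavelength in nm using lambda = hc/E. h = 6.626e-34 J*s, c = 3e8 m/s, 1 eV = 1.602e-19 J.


Convert energy: E = 3.66 eV = 3.66 * 1.602e-19 = 5.86332e-19 J
lambda = h*c / E = 6.626e-34 * 3e8 / 5.86332e-19
lambda = 3.39023e-07 m = 339.0 nm

339.0


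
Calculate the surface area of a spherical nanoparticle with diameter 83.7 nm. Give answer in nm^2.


Radius r = 83.7/2 = 41.85 nm
Surface area SA = 4 * pi * r^2
SA = 4 * pi * (41.85)^2
SA = 22009.02 nm^2

22009.02


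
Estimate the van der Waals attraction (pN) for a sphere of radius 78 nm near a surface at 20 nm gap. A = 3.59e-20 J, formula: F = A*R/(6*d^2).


Convert to SI: R = 78 nm = 7.8e-08 m, d = 20 nm = 2e-08 m
F = A * R / (6 * d^2)
F = 3.59e-20 * 7.8e-08 / (6 * (2e-08)^2)
F = 1.16675e-12 N = 1.167 pN

1.167


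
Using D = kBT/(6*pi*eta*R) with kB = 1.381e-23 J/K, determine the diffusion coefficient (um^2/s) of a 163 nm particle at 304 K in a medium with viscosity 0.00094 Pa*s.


Radius R = 163/2 = 81.5 nm = 8.15e-08 m
D = kB*T / (6*pi*eta*R)
D = 1.381e-23 * 304 / (6 * pi * 0.00094 * 8.15e-08)
D = 2.90724e-12 m^2/s = 2.907 um^2/s

2.907


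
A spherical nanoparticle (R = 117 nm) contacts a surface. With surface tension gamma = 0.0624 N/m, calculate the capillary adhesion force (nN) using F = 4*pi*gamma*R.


Convert radius: R = 117 nm = 1.17e-07 m
F = 4 * pi * gamma * R
F = 4 * pi * 0.0624 * 1.17e-07
F = 9.17446e-08 N = 91.7446 nN

91.7446


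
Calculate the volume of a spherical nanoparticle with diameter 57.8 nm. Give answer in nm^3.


Radius r = 57.8/2 = 28.9 nm
Volume V = (4/3) * pi * r^3
V = (4/3) * pi * (28.9)^3
V = 101107.21 nm^3

101107.21


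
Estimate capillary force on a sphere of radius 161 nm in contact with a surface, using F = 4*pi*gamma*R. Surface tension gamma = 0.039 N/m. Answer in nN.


Convert radius: R = 161 nm = 1.61e-07 m
F = 4 * pi * gamma * R
F = 4 * pi * 0.039 * 1.61e-07
F = 7.89042e-08 N = 78.9042 nN

78.9042


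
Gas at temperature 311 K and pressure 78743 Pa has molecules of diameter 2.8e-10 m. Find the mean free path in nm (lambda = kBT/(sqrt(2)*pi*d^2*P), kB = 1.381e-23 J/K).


Mean free path: lambda = kB*T / (sqrt(2) * pi * d^2 * P)
lambda = 1.381e-23 * 311 / (sqrt(2) * pi * (2.8e-10)^2 * 78743)
lambda = 1.56589e-07 m
lambda = 156.59 nm

156.59


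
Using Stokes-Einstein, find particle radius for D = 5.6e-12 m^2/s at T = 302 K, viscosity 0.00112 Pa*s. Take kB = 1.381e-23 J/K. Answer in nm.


Stokes-Einstein: R = kB*T / (6*pi*eta*D)
R = 1.381e-23 * 302 / (6 * pi * 0.00112 * 5.6e-12)
R = 3.52771e-08 m = 35.28 nm

35.28


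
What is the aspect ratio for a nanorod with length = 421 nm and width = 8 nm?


Aspect ratio AR = length / diameter
AR = 421 / 8
AR = 52.62

52.62


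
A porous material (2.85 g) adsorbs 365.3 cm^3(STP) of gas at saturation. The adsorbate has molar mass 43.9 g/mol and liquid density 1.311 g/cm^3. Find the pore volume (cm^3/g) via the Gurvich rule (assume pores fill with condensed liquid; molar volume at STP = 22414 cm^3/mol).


Moles adsorbed n = V_ads / 22414 = 365.3 / 22414 = 1.629785e-02 mol
Liquid volume V_liq = n * M / rho_liq = 1.629785e-02 * 43.9 / 1.311 = 0.54575 cm^3
Specific pore volume V_pore = V_liq / m_sample = 0.54575 / 2.85
V_pore = 0.1915 cm^3/g

0.1915


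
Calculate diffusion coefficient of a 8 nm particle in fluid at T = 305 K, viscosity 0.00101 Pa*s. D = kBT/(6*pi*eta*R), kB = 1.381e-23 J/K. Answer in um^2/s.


Radius R = 8/2 = 4 nm = 4e-09 m
D = kB*T / (6*pi*eta*R)
D = 1.381e-23 * 305 / (6 * pi * 0.00101 * 4e-09)
D = 5.53109e-11 m^2/s = 55.311 um^2/s

55.311


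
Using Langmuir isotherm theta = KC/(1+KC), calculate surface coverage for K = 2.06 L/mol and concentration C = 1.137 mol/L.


Langmuir isotherm: theta = K*C / (1 + K*C)
K*C = 2.06 * 1.137 = 2.34222
theta = 2.34222 / (1 + 2.34222) = 2.34222 / 3.34222
theta = 0.7008

0.7008


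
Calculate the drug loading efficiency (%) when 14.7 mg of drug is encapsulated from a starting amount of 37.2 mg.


Drug loading efficiency = (drug loaded / drug initial) * 100
DLE = 14.7 / 37.2 * 100
DLE = 0.3952 * 100
DLE = 39.52%

39.52


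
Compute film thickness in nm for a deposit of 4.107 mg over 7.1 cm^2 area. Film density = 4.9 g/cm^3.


Convert: m = 4.107 mg = 4.1070e-06 kg, A = 7.1 cm^2 = 7.1000e-04 m^2, rho = 4.9 g/cm^3 = 4900 kg/m^3
t = m / (A * rho)
t = 4.1070e-06 / (7.1000e-04 * 4900)
t = 1.1805e-06 m = 1180.5 nm

1180.5


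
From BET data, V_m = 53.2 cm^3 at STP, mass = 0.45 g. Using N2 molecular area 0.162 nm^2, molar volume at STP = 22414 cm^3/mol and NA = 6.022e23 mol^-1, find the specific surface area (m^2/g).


Number of moles in monolayer = V_m / 22414 = 53.2 / 22414 = 0.00237352
Number of molecules = moles * NA = 0.00237352 * 6.022e23
SA = molecules * sigma / mass
SA = (53.2 / 22414) * 6.022e23 * 0.162e-18 / 0.45
SA = 514.6 m^2/g

514.6


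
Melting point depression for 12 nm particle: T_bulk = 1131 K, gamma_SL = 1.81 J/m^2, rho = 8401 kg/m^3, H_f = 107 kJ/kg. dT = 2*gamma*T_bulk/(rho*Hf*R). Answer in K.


Radius R = 12/2 = 6 nm = 6e-09 m
Convert H_f = 107 kJ/kg = 107000 J/kg
dT = 2 * gamma_SL * T_bulk / (rho * H_f * R)
dT = 2 * 1.81 * 1131 / (8401 * 107000 * 6e-09)
dT = 759.1 K

759.1
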